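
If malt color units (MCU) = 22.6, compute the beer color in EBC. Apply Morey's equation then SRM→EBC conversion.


SRM = 1.4922·MCU^0.6859;  EBC = SRM·1.97
SRM = 1.4922·22.6^0.6859 = 12.6651
EBC = 12.6651·1.97

24.9503 EBC


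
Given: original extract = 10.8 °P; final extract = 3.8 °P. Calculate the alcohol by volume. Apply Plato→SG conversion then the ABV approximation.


SG = 259/(259 − P);  ABV = (OG − FG)·131.25
OG = 259/(259 − 10.8) = 1.0435
FG = 259/(259 − 3.8) = 1.0149
ABV = (1.0435 − 1.0149)·131.25

3.7568 % ABV


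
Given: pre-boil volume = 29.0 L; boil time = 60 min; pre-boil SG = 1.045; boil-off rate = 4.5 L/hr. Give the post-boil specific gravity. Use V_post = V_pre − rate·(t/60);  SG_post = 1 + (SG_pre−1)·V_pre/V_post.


V_post = 29.0 − 4.5·(60/60) = 24.5000
SG_post = 1 + (1.045 − 1)·29.0/24.5000

1.0533


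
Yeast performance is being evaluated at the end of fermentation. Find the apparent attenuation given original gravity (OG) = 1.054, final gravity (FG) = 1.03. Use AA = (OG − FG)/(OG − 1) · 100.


AA = (1.054 − 1.03)/(1.054 − 1) · 100

44.4444 %


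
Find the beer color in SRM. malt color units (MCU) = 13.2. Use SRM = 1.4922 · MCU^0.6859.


SRM = 1.4922 · 13.2^0.6859

8.7585 SRM


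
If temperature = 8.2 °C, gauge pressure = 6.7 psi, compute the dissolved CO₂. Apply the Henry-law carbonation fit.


vols = (P + 14.695)·(0.01821 + 0.09011·e^(−0.04·T))
vols = (6.7 + 14.695)·(0.01821 + 0.09011·e^(−0.04·8.2))

1.7784 volumes


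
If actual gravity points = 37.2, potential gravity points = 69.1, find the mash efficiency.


efficiency = actual / potential × 100
efficiency = 37.2 / 69.1 × 100

53.8350 %


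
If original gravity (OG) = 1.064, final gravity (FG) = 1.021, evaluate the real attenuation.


AA = (OG−FG)/(OG−1)·100;  RA = AA·0.8192
AA = (1.064 − 1.021)/(1.064 − 1)·100 = 67.1875
RA = 67.1875·0.8192

55.0400 %


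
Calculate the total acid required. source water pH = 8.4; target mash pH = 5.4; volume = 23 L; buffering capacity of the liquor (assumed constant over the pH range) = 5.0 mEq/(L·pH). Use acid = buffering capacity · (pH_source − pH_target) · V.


acid = 5.0 · (8.4 − 5.4) · 23

345.0000 mEq


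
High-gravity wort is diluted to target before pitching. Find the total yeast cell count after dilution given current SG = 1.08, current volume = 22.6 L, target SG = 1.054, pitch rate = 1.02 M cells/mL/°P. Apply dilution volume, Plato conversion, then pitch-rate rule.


V_w = V·((SG_c−1)/(SG_t−1)−1);  °P = 259 − 259/SG_t;  cells = rate·(V+V_w)·°P
V_w = 22.6·((1.08−1)/(1.054−1)−1) = 10.8815
V_final = 22.6 + 10.8815 = 33.4815
°P = 259 − 259/1.054 = 13.2694
cells = 1.02·33.4815·13.2694

453.1665 billion cells


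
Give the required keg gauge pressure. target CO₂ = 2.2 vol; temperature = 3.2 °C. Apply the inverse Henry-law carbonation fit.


psi = vols/(0.01821 + 0.09011·e^(−0.04·T)) − 14.695
psi = 2.2/(0.01821 + 0.09011·e^(−0.04·3.2)) − 14.695

7.8706 psi


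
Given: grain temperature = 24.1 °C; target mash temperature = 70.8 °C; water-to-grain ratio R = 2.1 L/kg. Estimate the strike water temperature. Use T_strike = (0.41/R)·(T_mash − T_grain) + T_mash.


T_strike = (0.41/2.1)·(70.8 − 24.1) + 70.8

79.9176 °C


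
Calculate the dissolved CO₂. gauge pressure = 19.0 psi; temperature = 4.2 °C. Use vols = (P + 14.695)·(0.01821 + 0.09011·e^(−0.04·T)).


vols = (19.0 + 14.695)·(0.01821 + 0.09011·e^(−0.04·4.2))

3.1803 volumes


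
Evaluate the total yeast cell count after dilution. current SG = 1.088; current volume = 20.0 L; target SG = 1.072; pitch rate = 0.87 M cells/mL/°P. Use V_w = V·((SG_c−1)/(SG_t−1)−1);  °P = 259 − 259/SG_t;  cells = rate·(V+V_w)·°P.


V_w = 20.0·((1.088−1)/(1.072−1)−1) = 4.4444
V_final = 20.0 + 4.4444 = 24.4444
°P = 259 − 259/1.072 = 17.3955
cells = 0.87·24.4444·17.3955

369.9448 billion cells


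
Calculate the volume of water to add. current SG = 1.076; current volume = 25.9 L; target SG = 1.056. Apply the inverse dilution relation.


V_water = V·((SG_curr − 1)/(SG_target − 1) − 1)
V_water = 25.9·((1.076 − 1)/(1.056 − 1) − 1)

9.2500 L


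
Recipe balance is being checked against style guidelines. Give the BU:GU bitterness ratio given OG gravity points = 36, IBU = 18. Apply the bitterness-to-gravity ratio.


BU:GU = IBU / OG_points
BU:GU = 18 / 36

0.5000


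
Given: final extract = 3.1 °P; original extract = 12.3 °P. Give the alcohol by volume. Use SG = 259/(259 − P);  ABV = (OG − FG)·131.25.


OG = 259/(259 − 12.3) = 1.0499
FG = 259/(259 − 3.1) = 1.0121
ABV = (1.0499 − 1.0121)·131.25

4.9539 % ABV


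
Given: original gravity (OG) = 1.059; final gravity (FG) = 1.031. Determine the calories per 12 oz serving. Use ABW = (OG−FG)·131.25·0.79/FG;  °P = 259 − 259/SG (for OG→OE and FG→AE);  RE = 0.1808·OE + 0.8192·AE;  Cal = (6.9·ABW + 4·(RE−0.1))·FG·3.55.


ABW = (1.059 − 1.031)·131.25·0.79/1.031 = 2.8160
OE = 259 − 259/1.059 = 14.4297 °P
AE = 259 − 259/1.031 = 7.7876 °P
RE = 0.1808·14.4297 + 0.8192·7.7876 = 8.9885 °P
Cal = (6.9·2.8160 + 4·(8.9885−0.1))·1.031·3.55

201.2441 kcal


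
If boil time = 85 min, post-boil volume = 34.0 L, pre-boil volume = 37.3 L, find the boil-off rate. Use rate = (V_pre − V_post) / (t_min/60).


rate = (37.3 − 34.0) / (85/60)

2.3294 L/hr


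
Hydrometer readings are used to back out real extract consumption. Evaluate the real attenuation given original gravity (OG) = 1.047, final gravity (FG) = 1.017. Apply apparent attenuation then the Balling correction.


AA = (OG−FG)/(OG−1)·100;  RA = AA·0.8192
AA = (1.047 − 1.017)/(1.047 − 1)·100 = 63.8298
RA = 63.8298·0.8192

52.2894 %


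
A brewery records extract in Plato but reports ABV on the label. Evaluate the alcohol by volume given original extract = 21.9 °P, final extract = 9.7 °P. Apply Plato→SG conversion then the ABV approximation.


SG = 259/(259 − P);  ABV = (OG − FG)·131.25
OG = 259/(259 − 21.9) = 1.0924
FG = 259/(259 − 9.7) = 1.0389
ABV = (1.0924 − 1.0389)·131.25

7.0163 % ABV


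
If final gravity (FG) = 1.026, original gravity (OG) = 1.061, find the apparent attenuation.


AA = (OG − FG)/(OG − 1) · 100
AA = (1.061 − 1.026)/(1.061 − 1) · 100

57.3770 %


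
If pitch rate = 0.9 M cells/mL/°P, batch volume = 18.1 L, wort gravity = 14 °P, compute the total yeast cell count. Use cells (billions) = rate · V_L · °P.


cells = 0.9 · 18.1 · 14

228.0600 billion cells


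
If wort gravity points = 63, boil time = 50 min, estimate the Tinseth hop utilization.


U = 1.65·0.000125^(GP/1000) · (1 − e^(−0.04·t))/4.15
bigness = 1.65·0.000125^(63/1000) = 0.9367
boil_factor = (1 − e^(−0.04·50))/4.15 = 0.2084
U = 0.9367 · 0.2084

0.1952


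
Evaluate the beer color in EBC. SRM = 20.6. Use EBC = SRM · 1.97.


EBC = 20.6 · 1.97

40.5820 EBC


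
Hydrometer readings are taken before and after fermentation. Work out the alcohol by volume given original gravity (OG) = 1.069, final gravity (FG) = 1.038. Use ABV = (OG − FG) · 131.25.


ABV = (1.069 − 1.038) · 131.25

4.0687 % ABV


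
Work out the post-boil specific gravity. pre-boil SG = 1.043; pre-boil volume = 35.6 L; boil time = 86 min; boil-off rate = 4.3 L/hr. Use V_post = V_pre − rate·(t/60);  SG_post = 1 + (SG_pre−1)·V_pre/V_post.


V_post = 35.6 − 4.3·(86/60) = 29.4367
SG_post = 1 + (1.043 − 1)·35.6/29.4367

1.0520


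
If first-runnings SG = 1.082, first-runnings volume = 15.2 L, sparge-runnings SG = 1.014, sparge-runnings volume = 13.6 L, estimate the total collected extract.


total = Σ (SG_i − 1)·1000·V_i
first = (1.082 − 1)·1000·15.2 = 1246.4000
sparge = (1.014 − 1)·1000·13.6 = 190.4000
total = 1246.4000 + 190.4000

1436.8000 gravity·L


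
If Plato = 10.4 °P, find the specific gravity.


SG = 259/(259 − P)
SG = 259/(259 − 10.4)

1.0418


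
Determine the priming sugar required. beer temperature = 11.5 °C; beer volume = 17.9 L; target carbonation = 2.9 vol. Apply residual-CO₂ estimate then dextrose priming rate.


residual = 14.695·(0.01821 + 0.09011·e^(−0.04·T));  sugar = (target − residual)·4.0·V
residual = 14.695·(0.01821 + 0.09011·e^(−0.04·11.5)) = 1.1035
sugar = (2.9 − 1.1035)·4.0·17.9

128.6279 g


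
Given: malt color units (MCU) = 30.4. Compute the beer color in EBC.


SRM = 1.4922·MCU^0.6859;  EBC = SRM·1.97
SRM = 1.4922·30.4^0.6859 = 15.5214
EBC = 15.5214·1.97

30.5771 EBC


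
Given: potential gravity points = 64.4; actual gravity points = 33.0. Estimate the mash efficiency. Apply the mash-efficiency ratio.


efficiency = actual / potential × 100
efficiency = 33.0 / 64.4 × 100

51.2422 %


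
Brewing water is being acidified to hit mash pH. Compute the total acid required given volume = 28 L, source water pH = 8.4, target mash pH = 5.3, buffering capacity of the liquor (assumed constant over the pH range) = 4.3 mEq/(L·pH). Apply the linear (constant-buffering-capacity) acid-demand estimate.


acid = buffering capacity · (pH_source − pH_target) · V
acid = 4.3 · (8.4 − 5.3) · 28

373.2400 mEq


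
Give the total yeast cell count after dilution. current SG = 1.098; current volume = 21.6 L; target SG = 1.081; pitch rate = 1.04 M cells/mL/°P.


V_w = V·((SG_c−1)/(SG_t−1)−1);  °P = 259 − 259/SG_t;  cells = rate·(V+V_w)·°P
V_w = 21.6·((1.098−1)/(1.081−1)−1) = 4.5333
V_final = 21.6 + 4.5333 = 26.1333
°P = 259 − 259/1.081 = 19.4070
cells = 1.04·26.1333·19.4070

527.4572 billion cells


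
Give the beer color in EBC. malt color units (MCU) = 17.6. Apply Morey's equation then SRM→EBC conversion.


SRM = 1.4922·MCU^0.6859;  EBC = SRM·1.97
SRM = 1.4922·17.6^0.6859 = 10.6690
EBC = 10.6690·1.97

21.0180 EBC


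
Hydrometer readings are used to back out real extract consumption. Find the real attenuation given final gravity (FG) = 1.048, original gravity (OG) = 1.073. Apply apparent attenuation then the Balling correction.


AA = (OG−FG)/(OG−1)·100;  RA = AA·0.8192
AA = (1.073 − 1.048)/(1.073 − 1)·100 = 34.2466
RA = 34.2466·0.8192

28.0548 %


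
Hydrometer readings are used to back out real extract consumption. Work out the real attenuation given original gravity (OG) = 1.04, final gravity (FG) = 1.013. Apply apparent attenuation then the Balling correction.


AA = (OG−FG)/(OG−1)·100;  RA = AA·0.8192
AA = (1.04 − 1.013)/(1.04 − 1)·100 = 67.5000
RA = 67.5000·0.8192

55.2960 %


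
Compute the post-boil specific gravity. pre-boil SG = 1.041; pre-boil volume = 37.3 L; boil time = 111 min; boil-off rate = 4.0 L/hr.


V_post = V_pre − rate·(t/60);  SG_post = 1 + (SG_pre−1)·V_pre/V_post
V_post = 37.3 − 4.0·(111/60) = 29.9000
SG_post = 1 + (1.041 − 1)·37.3/29.9000

1.0511


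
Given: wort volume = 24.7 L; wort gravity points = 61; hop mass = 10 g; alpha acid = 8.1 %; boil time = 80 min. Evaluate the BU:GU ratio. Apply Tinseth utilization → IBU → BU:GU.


U = 1.65·0.000125^(GP/1000)·(1−e^(−0.04t))/4.15;  IBU = (α/100)·m·U·1000/V;  BU:GU = IBU/GP
U = 1.65·0.000125^(61/1000)·(1−e^(−0.04·80))/4.15 = 0.2204
IBU = (8.1/100)·10·0.2204·1000/24.7 = 7.2287
BU:GU = 7.2287/61

0.1185


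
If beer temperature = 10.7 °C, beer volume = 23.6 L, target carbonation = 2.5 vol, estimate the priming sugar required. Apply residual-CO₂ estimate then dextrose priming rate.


residual = 14.695·(0.01821 + 0.09011·e^(−0.04·T));  sugar = (target − residual)·4.0·V
residual = 14.695·(0.01821 + 0.09011·e^(−0.04·10.7)) = 1.1307
sugar = (2.5 − 1.1307)·4.0·23.6

129.2617 g


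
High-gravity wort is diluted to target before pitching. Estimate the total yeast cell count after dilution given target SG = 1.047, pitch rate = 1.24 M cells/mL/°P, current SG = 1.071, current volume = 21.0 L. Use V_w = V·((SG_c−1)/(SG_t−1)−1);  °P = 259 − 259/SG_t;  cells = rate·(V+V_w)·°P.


V_w = 21.0·((1.071−1)/(1.047−1)−1) = 10.7234
V_final = 21.0 + 10.7234 = 31.7234
°P = 259 − 259/1.047 = 11.6266
cells = 1.24·31.7234·11.6266

457.3539 billion cells


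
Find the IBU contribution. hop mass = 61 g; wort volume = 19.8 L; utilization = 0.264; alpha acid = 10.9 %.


IBU = (α/100)·mass·U·1000 / V
IBU = (10.9/100)·61·0.264·1000 / 19.8

88.6533 IBU


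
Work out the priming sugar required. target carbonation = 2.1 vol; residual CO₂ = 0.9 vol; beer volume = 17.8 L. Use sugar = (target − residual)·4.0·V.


sugar = (2.1 − 0.9)·4.0·17.8

85.4400 g


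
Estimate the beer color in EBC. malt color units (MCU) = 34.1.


SRM = 1.4922·MCU^0.6859;  EBC = SRM·1.97
SRM = 1.4922·34.1^0.6859 = 16.7936
EBC = 16.7936·1.97

33.0834 EBC


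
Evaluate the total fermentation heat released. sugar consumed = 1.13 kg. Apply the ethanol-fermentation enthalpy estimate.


Q = m_sugar · 590 kJ/kg
Q = 1.13 · 590

666.7000 kJ


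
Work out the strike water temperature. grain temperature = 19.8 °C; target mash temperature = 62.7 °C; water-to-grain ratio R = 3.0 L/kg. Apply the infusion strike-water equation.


T_strike = (0.41/R)·(T_mash − T_grain) + T_mash
T_strike = (0.41/3.0)·(62.7 − 19.8) + 62.7

68.5630 °C


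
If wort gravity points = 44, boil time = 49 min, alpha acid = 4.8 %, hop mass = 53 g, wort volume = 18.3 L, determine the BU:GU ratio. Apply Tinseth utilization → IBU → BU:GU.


U = 1.65·0.000125^(GP/1000)·(1−e^(−0.04t))/4.15;  IBU = (α/100)·m·U·1000/V;  BU:GU = IBU/GP
U = 1.65·0.000125^(44/1000)·(1−e^(−0.04·49))/4.15 = 0.2300
IBU = (4.8/100)·53·0.2300·1000/18.3 = 31.9765
BU:GU = 31.9765/44

0.7267


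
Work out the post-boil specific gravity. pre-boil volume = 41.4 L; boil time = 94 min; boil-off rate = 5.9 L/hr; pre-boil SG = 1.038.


V_post = V_pre − rate·(t/60);  SG_post = 1 + (SG_pre−1)·V_pre/V_post
V_post = 41.4 − 5.9·(94/60) = 32.1567
SG_post = 1 + (1.038 − 1)·41.4/32.1567

1.0489


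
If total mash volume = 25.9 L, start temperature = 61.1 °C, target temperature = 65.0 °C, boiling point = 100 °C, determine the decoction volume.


V_dec = V_total·(T_target − T_start)/(T_boil − T_start)
V_dec = 25.9·(65.0 − 61.1)/(100 − 61.1)

2.5967 L


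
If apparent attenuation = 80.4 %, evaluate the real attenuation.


RA = AA · 0.8192
RA = 80.4 · 0.8192

65.8637 %


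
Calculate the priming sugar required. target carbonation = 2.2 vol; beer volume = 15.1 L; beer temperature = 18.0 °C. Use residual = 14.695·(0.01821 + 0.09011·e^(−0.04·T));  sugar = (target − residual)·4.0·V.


residual = 14.695·(0.01821 + 0.09011·e^(−0.04·18.0)) = 0.9121
sugar = (2.2 − 0.9121)·4.0·15.1

77.7869 g


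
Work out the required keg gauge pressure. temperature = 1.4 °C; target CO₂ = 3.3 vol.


psi = vols/(0.01821 + 0.09011·e^(−0.04·T)) − 14.695
psi = 3.3/(0.01821 + 0.09011·e^(−0.04·1.4)) − 14.695

17.2160 psi


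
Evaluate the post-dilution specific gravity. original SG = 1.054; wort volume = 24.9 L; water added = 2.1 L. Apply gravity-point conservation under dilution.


SG_new = 1 + (SG_old − 1)·V_old/(V_old + V_water)
pts = (1.054 − 1)·1000·24.9/(24.9 + 2.1) = 49.8000
SG_new = 1 + 49.8000/1000

1.0498


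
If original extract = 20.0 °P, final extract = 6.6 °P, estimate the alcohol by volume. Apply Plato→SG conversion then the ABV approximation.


SG = 259/(259 − P);  ABV = (OG − FG)·131.25
OG = 259/(259 − 20.0) = 1.0837
FG = 259/(259 − 6.6) = 1.0261
ABV = (1.0837 − 1.0261)·131.25

7.5512 % ABV


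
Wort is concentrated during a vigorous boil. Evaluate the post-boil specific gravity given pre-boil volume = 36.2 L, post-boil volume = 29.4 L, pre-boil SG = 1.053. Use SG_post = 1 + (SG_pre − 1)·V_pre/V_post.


pts_pre = (1.053 − 1)·1000 = 53.0000
pts_post = 53.0000·36.2/29.4 = 65.2585
SG_post = 1 + 65.2585/1000

1.0653


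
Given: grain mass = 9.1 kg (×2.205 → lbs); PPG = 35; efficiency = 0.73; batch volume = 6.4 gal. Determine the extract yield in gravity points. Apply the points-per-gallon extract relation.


points = lbs × PPG × eff / vol
lbs = 9.1 × 2.205 = 20.0655
points = 20.0655 × 35 × 0.73 / 6.4

80.1052 points


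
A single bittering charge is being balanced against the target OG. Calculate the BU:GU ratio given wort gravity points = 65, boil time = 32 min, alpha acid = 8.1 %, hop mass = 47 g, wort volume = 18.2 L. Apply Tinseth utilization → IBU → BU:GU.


U = 1.65·0.000125^(GP/1000)·(1−e^(−0.04t))/4.15;  IBU = (α/100)·m·U·1000/V;  BU:GU = IBU/GP
U = 1.65·0.000125^(65/1000)·(1−e^(−0.04·32))/4.15 = 0.1600
IBU = (8.1/100)·47·0.1600·1000/18.2 = 33.4781
BU:GU = 33.4781/65

0.5150


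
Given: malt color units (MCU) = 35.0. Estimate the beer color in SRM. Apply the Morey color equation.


SRM = 1.4922 · MCU^0.6859
SRM = 1.4922 · 35.0^0.6859

17.0963 SRM


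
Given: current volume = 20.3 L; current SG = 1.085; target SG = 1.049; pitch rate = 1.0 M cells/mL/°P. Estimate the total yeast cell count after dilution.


V_w = V·((SG_c−1)/(SG_t−1)−1);  °P = 259 − 259/SG_t;  cells = rate·(V+V_w)·°P
V_w = 20.3·((1.085−1)/(1.049−1)−1) = 14.9143
V_final = 20.3 + 14.9143 = 35.2143
°P = 259 − 259/1.049 = 12.0982
cells = 1.0·35.2143·12.0982

426.0291 billion cells


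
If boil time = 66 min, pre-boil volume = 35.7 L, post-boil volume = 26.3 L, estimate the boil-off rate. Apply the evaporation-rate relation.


rate = (V_pre − V_post) / (t_min/60)
rate = (35.7 − 26.3) / (66/60)

8.5455 L/hr


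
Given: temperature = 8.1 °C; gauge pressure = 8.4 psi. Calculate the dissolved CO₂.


vols = (P + 14.695)·(0.01821 + 0.09011·e^(−0.04·T))
vols = (8.4 + 14.695)·(0.01821 + 0.09011·e^(−0.04·8.1))

1.9257 volumes


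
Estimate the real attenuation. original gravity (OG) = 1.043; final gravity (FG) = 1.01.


AA = (OG−FG)/(OG−1)·100;  RA = AA·0.8192
AA = (1.043 − 1.01)/(1.043 − 1)·100 = 76.7442
RA = 76.7442·0.8192

62.8688 %


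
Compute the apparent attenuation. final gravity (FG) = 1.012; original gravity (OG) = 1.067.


AA = (OG − FG)/(OG − 1) · 100
AA = (1.067 − 1.012)/(1.067 − 1) · 100

82.0896 %


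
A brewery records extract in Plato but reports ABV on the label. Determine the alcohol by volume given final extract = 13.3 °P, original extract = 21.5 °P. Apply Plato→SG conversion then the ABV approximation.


SG = 259/(259 − P);  ABV = (OG − FG)·131.25
OG = 259/(259 − 21.5) = 1.0905
FG = 259/(259 − 13.3) = 1.0541
ABV = (1.0905 − 1.0541)·131.25

4.7769 % ABV


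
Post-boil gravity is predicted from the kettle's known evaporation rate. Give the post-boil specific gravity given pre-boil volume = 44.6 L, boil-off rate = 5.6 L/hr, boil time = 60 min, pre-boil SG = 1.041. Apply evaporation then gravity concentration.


V_post = V_pre − rate·(t/60);  SG_post = 1 + (SG_pre−1)·V_pre/V_post
V_post = 44.6 − 5.6·(60/60) = 39.0000
SG_post = 1 + (1.041 − 1)·44.6/39.0000

1.0469


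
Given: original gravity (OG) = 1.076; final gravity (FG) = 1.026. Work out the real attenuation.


AA = (OG−FG)/(OG−1)·100;  RA = AA·0.8192
AA = (1.076 − 1.026)/(1.076 − 1)·100 = 65.7895
RA = 65.7895·0.8192

53.8947 %


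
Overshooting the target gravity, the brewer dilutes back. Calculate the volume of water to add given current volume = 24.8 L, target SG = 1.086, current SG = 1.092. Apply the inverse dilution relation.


V_water = V·((SG_curr − 1)/(SG_target − 1) − 1)
V_water = 24.8·((1.092 − 1)/(1.086 − 1) − 1)

1.7302 L


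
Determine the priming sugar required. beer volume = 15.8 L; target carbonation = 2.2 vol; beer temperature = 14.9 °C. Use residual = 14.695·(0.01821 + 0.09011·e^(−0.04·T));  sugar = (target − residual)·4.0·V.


residual = 14.695·(0.01821 + 0.09011·e^(−0.04·14.9)) = 0.9972
sugar = (2.2 − 0.9972)·4.0·15.8

76.0153 g


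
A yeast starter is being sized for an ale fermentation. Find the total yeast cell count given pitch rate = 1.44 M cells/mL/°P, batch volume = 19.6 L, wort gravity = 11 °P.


cells (billions) = rate · V_L · °P
cells = 1.44 · 19.6 · 11

310.4640 billion cells


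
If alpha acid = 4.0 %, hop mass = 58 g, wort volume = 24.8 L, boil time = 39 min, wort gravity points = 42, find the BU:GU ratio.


U = 1.65·0.000125^(GP/1000)·(1−e^(−0.04t))/4.15;  IBU = (α/100)·m·U·1000/V;  BU:GU = IBU/GP
U = 1.65·0.000125^(42/1000)·(1−e^(−0.04·39))/4.15 = 0.2153
IBU = (4.0/100)·58·0.2153·1000/24.8 = 20.1416
BU:GU = 20.1416/42

0.4796


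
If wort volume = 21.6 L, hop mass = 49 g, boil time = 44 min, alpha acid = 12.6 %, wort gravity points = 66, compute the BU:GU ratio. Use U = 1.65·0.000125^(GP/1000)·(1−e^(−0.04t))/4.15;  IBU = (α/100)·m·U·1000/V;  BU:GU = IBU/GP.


U = 1.65·0.000125^(66/1000)·(1−e^(−0.04·44))/4.15 = 0.1819
IBU = (12.6/100)·49·0.1819·1000/21.6 = 51.9938
BU:GU = 51.9938/66

0.7878


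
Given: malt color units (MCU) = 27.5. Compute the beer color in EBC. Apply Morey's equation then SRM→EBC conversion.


SRM = 1.4922·MCU^0.6859;  EBC = SRM·1.97
SRM = 1.4922·27.5^0.6859 = 14.4899
EBC = 14.4899·1.97

28.5451 EBC


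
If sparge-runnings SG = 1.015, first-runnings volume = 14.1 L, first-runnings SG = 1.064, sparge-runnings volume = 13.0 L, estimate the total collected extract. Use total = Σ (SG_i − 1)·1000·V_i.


first = (1.064 − 1)·1000·14.1 = 902.4000
sparge = (1.015 − 1)·1000·13.0 = 195.0000
total = 902.4000 + 195.0000

1097.4000 gravity·L


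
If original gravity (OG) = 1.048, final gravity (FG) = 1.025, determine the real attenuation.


AA = (OG−FG)/(OG−1)·100;  RA = AA·0.8192
AA = (1.048 − 1.025)/(1.048 − 1)·100 = 47.9167
RA = 47.9167·0.8192

39.2533 %


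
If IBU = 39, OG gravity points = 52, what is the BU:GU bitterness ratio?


BU:GU = IBU / OG_points
BU:GU = 39 / 52

0.7500


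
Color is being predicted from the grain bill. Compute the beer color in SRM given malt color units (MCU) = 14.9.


SRM = 1.4922 · MCU^0.6859
SRM = 1.4922 · 14.9^0.6859

9.5173 SRM


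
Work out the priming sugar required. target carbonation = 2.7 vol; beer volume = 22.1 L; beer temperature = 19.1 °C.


residual = 14.695·(0.01821 + 0.09011·e^(−0.04·T));  sugar = (target − residual)·4.0·V
residual = 14.695·(0.01821 + 0.09011·e^(−0.04·19.1)) = 0.8844
sugar = (2.7 − 0.8844)·4.0·22.1

160.4997 g


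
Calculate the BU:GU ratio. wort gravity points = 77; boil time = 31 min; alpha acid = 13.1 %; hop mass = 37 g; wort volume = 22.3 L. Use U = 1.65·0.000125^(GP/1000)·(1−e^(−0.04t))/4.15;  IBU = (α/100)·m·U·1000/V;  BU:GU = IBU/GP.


U = 1.65·0.000125^(77/1000)·(1−e^(−0.04·31))/4.15 = 0.1414
IBU = (13.1/100)·37·0.1414·1000/22.3 = 30.7398
BU:GU = 30.7398/77

0.3992


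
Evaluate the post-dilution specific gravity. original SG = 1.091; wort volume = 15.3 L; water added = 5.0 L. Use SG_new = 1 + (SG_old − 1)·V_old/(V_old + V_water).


pts = (1.091 − 1)·1000·15.3/(15.3 + 5.0) = 68.5862
SG_new = 1 + 68.5862/1000

1.0686


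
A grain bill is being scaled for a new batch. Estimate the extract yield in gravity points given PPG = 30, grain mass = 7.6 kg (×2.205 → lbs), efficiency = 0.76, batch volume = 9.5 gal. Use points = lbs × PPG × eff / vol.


lbs = 7.6 × 2.205 = 16.7580
points = 16.7580 × 30 × 0.76 / 9.5

40.2192 points


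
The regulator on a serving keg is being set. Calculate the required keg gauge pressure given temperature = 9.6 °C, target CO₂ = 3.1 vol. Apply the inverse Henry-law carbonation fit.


psi = vols/(0.01821 + 0.09011·e^(−0.04·T)) − 14.695
psi = 3.1/(0.01821 + 0.09011·e^(−0.04·9.6)) − 14.695

24.2562 psi


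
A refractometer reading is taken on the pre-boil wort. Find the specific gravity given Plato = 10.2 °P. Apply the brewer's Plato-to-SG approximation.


SG = 259/(259 − P)
SG = 259/(259 − 10.2)

1.0410


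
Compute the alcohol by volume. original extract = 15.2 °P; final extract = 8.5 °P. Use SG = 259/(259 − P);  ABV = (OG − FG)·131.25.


OG = 259/(259 − 15.2) = 1.0623
FG = 259/(259 − 8.5) = 1.0339
ABV = (1.0623 − 1.0339)·131.25

3.7293 % ABV


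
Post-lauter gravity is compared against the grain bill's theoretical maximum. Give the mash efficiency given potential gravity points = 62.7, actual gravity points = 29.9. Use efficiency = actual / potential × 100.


efficiency = 29.9 / 62.7 × 100

47.6874 %


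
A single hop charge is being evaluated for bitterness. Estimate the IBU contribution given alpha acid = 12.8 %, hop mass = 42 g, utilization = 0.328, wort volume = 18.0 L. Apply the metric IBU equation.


IBU = (α/100)·mass·U·1000 / V
IBU = (12.8/100)·42·0.328·1000 / 18.0

97.9627 IBU


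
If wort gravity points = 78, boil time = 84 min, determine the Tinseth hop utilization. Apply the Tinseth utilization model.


U = 1.65·0.000125^(GP/1000) · (1 − e^(−0.04·t))/4.15
bigness = 1.65·0.000125^(78/1000) = 0.8185
boil_factor = (1 − e^(−0.04·84))/4.15 = 0.2326
U = 0.8185 · 0.2326

0.1904


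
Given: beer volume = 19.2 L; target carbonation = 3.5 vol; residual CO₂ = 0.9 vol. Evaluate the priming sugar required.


sugar = (target − residual)·4.0·V
sugar = (3.5 − 0.9)·4.0·19.2

199.6800 g


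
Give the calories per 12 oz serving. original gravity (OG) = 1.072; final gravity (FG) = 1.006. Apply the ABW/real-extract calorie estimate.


ABW = (OG−FG)·131.25·0.79/FG;  °P = 259 − 259/SG (for OG→OE and FG→AE);  RE = 0.1808·OE + 0.8192·AE;  Cal = (6.9·ABW + 4·(RE−0.1))·FG·3.55
ABW = (1.072 − 1.006)·131.25·0.79/1.006 = 6.8026
OE = 259 − 259/1.072 = 17.3955 °P
AE = 259 − 259/1.006 = 1.5447 °P
RE = 0.1808·17.3955 + 0.8192·1.5447 = 4.4106 °P
Cal = (6.9·6.8026 + 4·(4.4106−0.1))·1.006·3.55

229.2056 kcal


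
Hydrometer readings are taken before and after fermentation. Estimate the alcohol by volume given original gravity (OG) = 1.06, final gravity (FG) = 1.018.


ABV = (OG − FG) · 131.25
ABV = (1.06 − 1.018) · 131.25

5.5125 % ABV


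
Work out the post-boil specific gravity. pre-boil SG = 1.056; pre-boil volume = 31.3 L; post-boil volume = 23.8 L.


SG_post = 1 + (SG_pre − 1)·V_pre/V_post
pts_pre = (1.056 − 1)·1000 = 56.0000
pts_post = 56.0000·31.3/23.8 = 73.6471
SG_post = 1 + 73.6471/1000

1.0736


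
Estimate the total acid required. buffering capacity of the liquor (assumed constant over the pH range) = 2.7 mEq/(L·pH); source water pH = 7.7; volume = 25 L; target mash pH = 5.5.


acid = buffering capacity · (pH_source − pH_target) · V
acid = 2.7 · (7.7 − 5.5) · 25

148.5000 mEq


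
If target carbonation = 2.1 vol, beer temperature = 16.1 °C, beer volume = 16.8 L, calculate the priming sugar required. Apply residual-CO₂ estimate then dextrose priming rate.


residual = 14.695·(0.01821 + 0.09011·e^(−0.04·T));  sugar = (target − residual)·4.0·V
residual = 14.695·(0.01821 + 0.09011·e^(−0.04·16.1)) = 0.9630
sugar = (2.1 − 0.9630)·4.0·16.8

76.4043 g


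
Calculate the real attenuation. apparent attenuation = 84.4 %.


RA = AA · 0.8192
RA = 84.4 · 0.8192

69.1405 %


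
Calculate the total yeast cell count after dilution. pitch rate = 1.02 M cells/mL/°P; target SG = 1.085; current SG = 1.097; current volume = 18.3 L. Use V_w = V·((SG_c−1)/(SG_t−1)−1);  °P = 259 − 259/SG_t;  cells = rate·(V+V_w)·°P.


V_w = 18.3·((1.097−1)/(1.085−1)−1) = 2.5835
V_final = 18.3 + 2.5835 = 20.8835
°P = 259 − 259/1.085 = 20.2903
cells = 1.02·20.8835·20.2903

432.2082 billion cells


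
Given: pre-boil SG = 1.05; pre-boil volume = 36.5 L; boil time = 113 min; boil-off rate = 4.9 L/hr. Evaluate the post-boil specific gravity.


V_post = V_pre − rate·(t/60);  SG_post = 1 + (SG_pre−1)·V_pre/V_post
V_post = 36.5 − 4.9·(113/60) = 27.2717
SG_post = 1 + (1.05 − 1)·36.5/27.2717

1.0669


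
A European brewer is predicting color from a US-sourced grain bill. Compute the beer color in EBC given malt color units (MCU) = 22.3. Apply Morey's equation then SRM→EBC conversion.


SRM = 1.4922·MCU^0.6859;  EBC = SRM·1.97
SRM = 1.4922·22.3^0.6859 = 12.5496
EBC = 12.5496·1.97

24.7227 EBC


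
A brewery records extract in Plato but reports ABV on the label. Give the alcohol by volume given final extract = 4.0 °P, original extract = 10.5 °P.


SG = 259/(259 − P);  ABV = (OG − FG)·131.25
OG = 259/(259 − 10.5) = 1.0423
FG = 259/(259 − 4.0) = 1.0157
ABV = (1.0423 − 1.0157)·131.25

3.4870 % ABV


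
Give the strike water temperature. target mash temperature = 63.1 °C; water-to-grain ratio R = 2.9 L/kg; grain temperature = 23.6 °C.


T_strike = (0.41/R)·(T_mash − T_grain) + T_mash
T_strike = (0.41/2.9)·(63.1 − 23.6) + 63.1

68.6845 °C


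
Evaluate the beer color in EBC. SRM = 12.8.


EBC = SRM · 1.97
EBC = 12.8 · 1.97

25.2160 EBC


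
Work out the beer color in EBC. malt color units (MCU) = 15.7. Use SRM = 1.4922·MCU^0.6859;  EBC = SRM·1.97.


SRM = 1.4922·15.7^0.6859 = 9.8649
EBC = 9.8649·1.97

19.4339 EBC


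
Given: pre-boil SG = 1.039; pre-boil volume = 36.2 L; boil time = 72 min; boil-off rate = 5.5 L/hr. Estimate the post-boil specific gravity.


V_post = V_pre − rate·(t/60);  SG_post = 1 + (SG_pre−1)·V_pre/V_post
V_post = 36.2 − 5.5·(72/60) = 29.6000
SG_post = 1 + (1.039 − 1)·36.2/29.6000

1.0477


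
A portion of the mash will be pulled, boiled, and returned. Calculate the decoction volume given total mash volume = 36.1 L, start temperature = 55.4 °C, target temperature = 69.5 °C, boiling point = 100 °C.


V_dec = V_total·(T_target − T_start)/(T_boil − T_start)
V_dec = 36.1·(69.5 − 55.4)/(100 − 55.4)

11.4128 L


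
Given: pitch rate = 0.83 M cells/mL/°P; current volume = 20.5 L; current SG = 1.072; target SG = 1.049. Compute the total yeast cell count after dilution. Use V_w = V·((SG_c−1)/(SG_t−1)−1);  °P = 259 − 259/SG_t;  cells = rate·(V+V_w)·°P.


V_w = 20.5·((1.072−1)/(1.049−1)−1) = 9.6224
V_final = 20.5 + 9.6224 = 30.1224
°P = 259 − 259/1.049 = 12.0982
cells = 0.83·30.1224·12.0982

302.4745 billion cells


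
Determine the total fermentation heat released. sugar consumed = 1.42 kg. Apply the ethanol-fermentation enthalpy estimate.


Q = m_sugar · 590 kJ/kg
Q = 1.42 · 590

837.8000 kJ


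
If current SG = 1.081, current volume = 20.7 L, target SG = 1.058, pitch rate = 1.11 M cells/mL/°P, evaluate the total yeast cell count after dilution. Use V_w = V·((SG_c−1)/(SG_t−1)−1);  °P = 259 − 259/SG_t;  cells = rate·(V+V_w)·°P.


V_w = 20.7·((1.081−1)/(1.058−1)−1) = 8.2086
V_final = 20.7 + 8.2086 = 28.9086
°P = 259 − 259/1.058 = 14.1985
cells = 1.11·28.9086·14.1985

455.6092 billion cells


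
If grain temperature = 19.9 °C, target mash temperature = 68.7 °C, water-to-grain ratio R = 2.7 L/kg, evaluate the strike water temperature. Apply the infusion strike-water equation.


T_strike = (0.41/R)·(T_mash − T_grain) + T_mash
T_strike = (0.41/2.7)·(68.7 − 19.9) + 68.7

76.1104 °C


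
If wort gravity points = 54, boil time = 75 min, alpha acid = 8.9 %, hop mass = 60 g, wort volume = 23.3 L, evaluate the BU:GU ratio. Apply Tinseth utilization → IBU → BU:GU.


U = 1.65·0.000125^(GP/1000)·(1−e^(−0.04t))/4.15;  IBU = (α/100)·m·U·1000/V;  BU:GU = IBU/GP
U = 1.65·0.000125^(54/1000)·(1−e^(−0.04·75))/4.15 = 0.2325
IBU = (8.9/100)·60·0.2325·1000/23.3 = 53.2936
BU:GU = 53.2936/54

0.9869


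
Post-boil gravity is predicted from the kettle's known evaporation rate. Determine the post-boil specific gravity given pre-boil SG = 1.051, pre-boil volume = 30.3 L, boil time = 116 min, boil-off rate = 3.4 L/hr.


V_post = V_pre − rate·(t/60);  SG_post = 1 + (SG_pre−1)·V_pre/V_post
V_post = 30.3 − 3.4·(116/60) = 23.7267
SG_post = 1 + (1.051 − 1)·30.3/23.7267

1.0651


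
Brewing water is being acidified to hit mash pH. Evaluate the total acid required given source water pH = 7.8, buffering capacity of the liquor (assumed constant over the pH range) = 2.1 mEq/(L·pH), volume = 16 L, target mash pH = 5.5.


acid = buffering capacity · (pH_source − pH_target) · V
acid = 2.1 · (7.8 − 5.5) · 16

77.2800 mEq


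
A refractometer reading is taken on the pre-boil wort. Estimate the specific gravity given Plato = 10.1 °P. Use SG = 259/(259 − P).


SG = 259/(259 − 10.1)

1.0406


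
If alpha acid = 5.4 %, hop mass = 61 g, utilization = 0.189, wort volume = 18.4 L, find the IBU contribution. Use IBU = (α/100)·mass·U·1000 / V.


IBU = (5.4/100)·61·0.189·1000 / 18.4

33.8351 IBU


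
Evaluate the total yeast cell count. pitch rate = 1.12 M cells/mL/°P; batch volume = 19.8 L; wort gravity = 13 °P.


cells (billions) = rate · V_L · °P
cells = 1.12 · 19.8 · 13

288.2880 billion cells


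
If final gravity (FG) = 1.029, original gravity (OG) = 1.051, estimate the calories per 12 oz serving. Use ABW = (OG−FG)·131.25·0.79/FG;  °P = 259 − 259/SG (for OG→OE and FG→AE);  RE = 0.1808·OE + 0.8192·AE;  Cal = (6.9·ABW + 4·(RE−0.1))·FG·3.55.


ABW = (1.051 − 1.029)·131.25·0.79/1.029 = 2.2168
OE = 259 − 259/1.051 = 12.5680 °P
AE = 259 − 259/1.029 = 7.2993 °P
RE = 0.1808·12.5680 + 0.8192·7.2993 = 8.2519 °P
Cal = (6.9·2.2168 + 4·(8.2519−0.1))·1.029·3.55

174.9901 kcal


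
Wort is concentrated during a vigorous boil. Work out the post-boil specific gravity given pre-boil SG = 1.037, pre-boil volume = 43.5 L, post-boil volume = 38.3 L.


SG_post = 1 + (SG_pre − 1)·V_pre/V_post
pts_pre = (1.037 − 1)·1000 = 37.0000
pts_post = 37.0000·43.5/38.3 = 42.0235
SG_post = 1 + 42.0235/1000

1.0420


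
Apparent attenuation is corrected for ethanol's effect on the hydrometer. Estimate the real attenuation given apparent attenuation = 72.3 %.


RA = AA · 0.8192
RA = 72.3 · 0.8192

59.2282 %


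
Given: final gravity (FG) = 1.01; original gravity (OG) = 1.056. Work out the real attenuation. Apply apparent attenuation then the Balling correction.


AA = (OG−FG)/(OG−1)·100;  RA = AA·0.8192
AA = (1.056 − 1.01)/(1.056 − 1)·100 = 82.1429
RA = 82.1429·0.8192

67.2914 %


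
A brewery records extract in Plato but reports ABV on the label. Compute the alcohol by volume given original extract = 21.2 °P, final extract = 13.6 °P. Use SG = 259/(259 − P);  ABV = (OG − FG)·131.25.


OG = 259/(259 − 21.2) = 1.0892
FG = 259/(259 − 13.6) = 1.0554
ABV = (1.0892 − 1.0554)·131.25

4.4272 % ABV


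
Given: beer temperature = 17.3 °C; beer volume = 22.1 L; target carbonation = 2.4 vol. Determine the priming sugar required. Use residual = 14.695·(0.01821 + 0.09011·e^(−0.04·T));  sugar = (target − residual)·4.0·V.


residual = 14.695·(0.01821 + 0.09011·e^(−0.04·17.3)) = 0.9304
sugar = (2.4 − 0.9304)·4.0·22.1

129.9092 g


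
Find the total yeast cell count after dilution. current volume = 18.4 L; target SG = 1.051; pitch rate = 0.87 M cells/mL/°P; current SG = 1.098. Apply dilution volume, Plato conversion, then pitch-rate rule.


V_w = V·((SG_c−1)/(SG_t−1)−1);  °P = 259 − 259/SG_t;  cells = rate·(V+V_w)·°P
V_w = 18.4·((1.098−1)/(1.051−1)−1) = 16.9569
V_final = 18.4 + 16.9569 = 35.3569
°P = 259 − 259/1.051 = 12.5680
cells = 0.87·35.3569·12.5680

386.5985 billion cells


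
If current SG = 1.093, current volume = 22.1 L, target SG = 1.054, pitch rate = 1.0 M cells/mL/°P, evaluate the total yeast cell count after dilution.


V_w = V·((SG_c−1)/(SG_t−1)−1);  °P = 259 − 259/SG_t;  cells = rate·(V+V_w)·°P
V_w = 22.1·((1.093−1)/(1.054−1)−1) = 15.9611
V_final = 22.1 + 15.9611 = 38.0611
°P = 259 − 259/1.054 = 13.2694
cells = 1.0·38.0611·13.2694

505.0500 billion cells


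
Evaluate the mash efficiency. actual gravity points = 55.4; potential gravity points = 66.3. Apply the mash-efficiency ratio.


efficiency = actual / potential × 100
efficiency = 55.4 / 66.3 × 100

83.5596 %


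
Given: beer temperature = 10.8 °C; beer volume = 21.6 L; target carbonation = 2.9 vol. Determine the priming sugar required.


residual = 14.695·(0.01821 + 0.09011·e^(−0.04·T));  sugar = (target − residual)·4.0·V
residual = 14.695·(0.01821 + 0.09011·e^(−0.04·10.8)) = 1.1273
sugar = (2.9 − 1.1273)·4.0·21.6

153.1650 g


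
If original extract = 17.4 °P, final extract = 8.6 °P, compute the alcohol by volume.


SG = 259/(259 − P);  ABV = (OG − FG)·131.25
OG = 259/(259 − 17.4) = 1.0720
FG = 259/(259 − 8.6) = 1.0343
ABV = (1.0720 − 1.0343)·131.25

4.9448 % ABV


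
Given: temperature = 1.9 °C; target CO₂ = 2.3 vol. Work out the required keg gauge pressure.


psi = vols/(0.01821 + 0.09011·e^(−0.04·T)) − 14.695
psi = 2.3/(0.01821 + 0.09011·e^(−0.04·1.9)) − 14.695

7.9149 psi


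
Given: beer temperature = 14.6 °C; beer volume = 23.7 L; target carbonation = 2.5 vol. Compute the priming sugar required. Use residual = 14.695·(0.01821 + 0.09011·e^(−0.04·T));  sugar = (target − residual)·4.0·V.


residual = 14.695·(0.01821 + 0.09011·e^(−0.04·14.6)) = 1.0060
sugar = (2.5 − 1.0060)·4.0·23.7

141.6279 g


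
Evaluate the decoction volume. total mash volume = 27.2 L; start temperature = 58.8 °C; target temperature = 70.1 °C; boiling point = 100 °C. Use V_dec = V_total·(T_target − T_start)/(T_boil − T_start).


V_dec = 27.2·(70.1 − 58.8)/(100 − 58.8)

7.4602 L


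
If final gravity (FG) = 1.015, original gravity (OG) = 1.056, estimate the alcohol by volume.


ABV = (OG − FG) · 131.25
ABV = (1.056 − 1.015) · 131.25

5.3813 % ABV


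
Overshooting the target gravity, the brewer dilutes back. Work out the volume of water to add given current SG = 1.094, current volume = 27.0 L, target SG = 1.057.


V_water = V·((SG_curr − 1)/(SG_target − 1) − 1)
V_water = 27.0·((1.094 − 1)/(1.057 − 1) − 1)

17.5263 L


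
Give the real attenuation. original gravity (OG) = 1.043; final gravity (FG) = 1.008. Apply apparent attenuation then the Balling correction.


AA = (OG−FG)/(OG−1)·100;  RA = AA·0.8192
AA = (1.043 − 1.008)/(1.043 − 1)·100 = 81.3953
RA = 81.3953·0.8192

66.6791 %


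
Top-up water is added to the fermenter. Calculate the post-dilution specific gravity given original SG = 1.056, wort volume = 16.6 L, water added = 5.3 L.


SG_new = 1 + (SG_old − 1)·V_old/(V_old + V_water)
pts = (1.056 − 1)·1000·16.6/(16.6 + 5.3) = 42.4475
SG_new = 1 + 42.4475/1000

1.0424


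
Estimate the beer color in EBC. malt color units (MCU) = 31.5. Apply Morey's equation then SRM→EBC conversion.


SRM = 1.4922·MCU^0.6859;  EBC = SRM·1.97
SRM = 1.4922·31.5^0.6859 = 15.9044
EBC = 15.9044·1.97

31.3317 EBC


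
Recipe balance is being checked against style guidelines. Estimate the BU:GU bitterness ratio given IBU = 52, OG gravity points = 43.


BU:GU = IBU / OG_points
BU:GU = 52 / 43

1.2093


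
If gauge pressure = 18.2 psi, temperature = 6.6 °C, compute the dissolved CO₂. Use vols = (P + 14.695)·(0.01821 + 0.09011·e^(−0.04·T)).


vols = (18.2 + 14.695)·(0.01821 + 0.09011·e^(−0.04·6.6))

2.8754 volumes


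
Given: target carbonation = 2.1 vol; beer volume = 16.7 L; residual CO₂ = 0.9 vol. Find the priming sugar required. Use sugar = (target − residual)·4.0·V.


sugar = (2.1 − 0.9)·4.0·16.7

80.1600 g
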